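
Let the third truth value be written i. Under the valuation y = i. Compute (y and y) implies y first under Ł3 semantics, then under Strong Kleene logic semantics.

True; i

In Ł3: y and y = i and i = i
(y and y) implies y = i implies i = True
In Strong Kleene logic: y and y = i and i = i
(y and y) implies y = i implies i = i  [not i or i]
They differ because Ł3 and Strong Kleene logic treat i differently under implication.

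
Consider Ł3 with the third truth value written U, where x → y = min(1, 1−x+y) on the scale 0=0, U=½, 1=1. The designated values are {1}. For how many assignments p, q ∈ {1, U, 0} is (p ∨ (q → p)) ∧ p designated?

3

Designated under: (p=1, q=1); (p=1, q=U); (p=1, q=0).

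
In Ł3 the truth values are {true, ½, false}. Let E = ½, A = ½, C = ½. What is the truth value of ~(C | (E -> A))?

E -> A = ½ -> ½ = true  [min(1, 1−½+½)]
C | (E -> A) = ½ | true = true
~(C | (E -> A)) = ~true = false

false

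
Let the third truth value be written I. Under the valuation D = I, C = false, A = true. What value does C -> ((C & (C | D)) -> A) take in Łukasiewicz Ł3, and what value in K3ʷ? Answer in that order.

true; I

In Łukasiewicz Ł3: C | D = false | I = I
C & (C | D) = false & I = false
(C & (C | D)) -> A = false -> true = true
C -> ((C & (C | D)) -> A) = false -> true = true
In K3ʷ: C | D = false | I = I
C & (C | D) = false & I = I
(C & (C | D)) -> A = I -> true = I  [any arg is the third value ⇒ result is the third value]
C -> ((C & (C | D)) -> A) = false -> I = I
They differ because Łukasiewicz Ł3 and K3ʷ treat I differently under the binary connectives.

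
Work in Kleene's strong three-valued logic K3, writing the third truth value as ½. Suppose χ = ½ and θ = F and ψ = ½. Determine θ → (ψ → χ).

ψ → χ = ½ → ½ = ½  [¬½ ∨ ½]
θ → (ψ → χ) = F → ½ = T

T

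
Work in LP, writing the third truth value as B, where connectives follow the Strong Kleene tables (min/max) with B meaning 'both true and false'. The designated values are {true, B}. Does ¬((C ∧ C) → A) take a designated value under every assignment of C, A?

Countermodel: C=true, A=true gives false, which is not designated.

No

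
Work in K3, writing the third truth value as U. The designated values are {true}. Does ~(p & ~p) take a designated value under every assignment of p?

Countermodel: p=U gives U, which is not designated.

No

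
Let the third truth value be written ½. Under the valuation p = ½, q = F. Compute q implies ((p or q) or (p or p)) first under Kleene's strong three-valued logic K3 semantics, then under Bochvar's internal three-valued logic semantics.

T; ½

In Kleene's strong three-valued logic K3: p or q = ½ or F = ½
p or p = ½ or ½ = ½
(p or q) or (p or p) = ½ or ½ = ½
q implies ((p or q) or (p or p)) = F implies ½ = T  [not F or ½]
In Bochvar's internal three-valued logic: p or q = ½ or F = ½
p or p = ½ or ½ = ½
(p or q) or (p or p) = ½ or ½ = ½
q implies ((p or q) or (p or p)) = F implies ½ = ½
They differ because Kleene's strong three-valued logic K3 and Bochvar's internal three-valued logic treat ½ differently under the binary connectives.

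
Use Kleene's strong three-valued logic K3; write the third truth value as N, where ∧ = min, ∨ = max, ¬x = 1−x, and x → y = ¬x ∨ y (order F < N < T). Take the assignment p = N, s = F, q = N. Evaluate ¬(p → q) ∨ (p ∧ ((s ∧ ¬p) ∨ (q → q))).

p → q = N → N = N  [¬N ∨ N]
¬(p → q) = ¬N = N
¬p = ¬N = N
s ∧ ¬p = F ∧ N = F
q → q = N → N = N
(s ∧ ¬p) ∨ (q → q) = F ∨ N = N
p ∧ ((s ∧ ¬p) ∨ (q → q)) = N ∧ N = N
¬(p → q) ∨ (p ∧ ((s ∧ ¬p) ∨ (q → q))) = N ∨ N = N

N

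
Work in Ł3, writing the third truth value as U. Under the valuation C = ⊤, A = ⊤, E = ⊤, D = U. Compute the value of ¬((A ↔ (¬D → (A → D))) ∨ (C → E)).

¬D = ¬U = U
A → D = ⊤ → U = U  [min(1, 1−1+½)]
¬D → (A → D) = U → U = ⊤
A ↔ (¬D → (A → D)) = ⊤ ↔ ⊤ = ⊤
C → E = ⊤ → ⊤ = ⊤
(A ↔ (¬D → (A → D))) ∨ (C → E) = ⊤ ∨ ⊤ = ⊤
¬((A ↔ (¬D → (A → D))) ∨ (C → E)) = ¬⊤ = ⊥

⊥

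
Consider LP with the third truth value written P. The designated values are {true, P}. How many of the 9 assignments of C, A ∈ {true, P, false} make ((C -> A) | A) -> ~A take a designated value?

Of the 9 assignments, 6 give a value in {true, P}.

6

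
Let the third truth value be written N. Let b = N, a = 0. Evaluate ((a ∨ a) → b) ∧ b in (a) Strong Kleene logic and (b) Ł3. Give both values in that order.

In Strong Kleene logic: a ∨ a = 0 ∨ 0 = 0
(a ∨ a) → b = 0 → N = 1  [¬0 ∨ N]
((a ∨ a) → b) ∧ b = 1 ∧ N = N
In Ł3: a ∨ a = 0 ∨ 0 = 0
(a ∨ a) → b = 0 → N = 1
((a ∨ a) → b) ∧ b = 1 ∧ N = N

N; N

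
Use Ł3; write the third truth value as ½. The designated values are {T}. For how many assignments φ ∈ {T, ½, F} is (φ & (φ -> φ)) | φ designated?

φ=T: T ✓
φ=½: ½ ·
φ=F: F ·

1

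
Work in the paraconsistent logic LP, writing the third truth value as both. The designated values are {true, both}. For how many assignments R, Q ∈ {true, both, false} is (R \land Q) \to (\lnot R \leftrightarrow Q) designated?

Of the 9 assignments, 8 give a value in {true, both}.

8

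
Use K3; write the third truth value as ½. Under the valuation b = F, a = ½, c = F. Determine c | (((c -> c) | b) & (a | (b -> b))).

c -> c = F -> F = T
(c -> c) | b = T | F = T
b -> b = F -> F = T
a | (b -> b) = ½ | T = T
((c -> c) | b) & (a | (b -> b)) = T & T = T
c | (((c -> c) | b) & (a | (b -> b))) = F | T = T

T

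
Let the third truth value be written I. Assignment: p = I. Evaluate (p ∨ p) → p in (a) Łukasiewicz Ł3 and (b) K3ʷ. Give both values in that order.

In Łukasiewicz Ł3: p ∨ p = I ∨ I = I
(p ∨ p) → p = I → I = 1  [min(1, 1−½+½)]
In K3ʷ: p ∨ p = I ∨ I = I
(p ∨ p) → p = I → I = I  [any arg is the third value ⇒ result is the third value]
They differ because Łukasiewicz Ł3 and K3ʷ treat I differently under the binary connectives.

1; I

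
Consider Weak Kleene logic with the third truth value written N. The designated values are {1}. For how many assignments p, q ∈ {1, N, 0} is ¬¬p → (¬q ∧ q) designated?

2

Designated under: (p=0, q=1); (p=0, q=0).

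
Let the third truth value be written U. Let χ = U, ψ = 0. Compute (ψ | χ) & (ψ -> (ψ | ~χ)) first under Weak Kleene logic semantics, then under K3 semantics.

In Weak Kleene logic: ψ | χ = 0 | U = U
~χ = ~U = U
ψ | ~χ = 0 | U = U
ψ -> (ψ | ~χ) = 0 -> U = U  [any arg is the third value ⇒ result is the third value]
(ψ | χ) & (ψ -> (ψ | ~χ)) = U & U = U
In K3: ψ | χ = 0 | U = U
~χ = ~U = U
ψ | ~χ = 0 | U = U
ψ -> (ψ | ~χ) = 0 -> U = 1
(ψ | χ) & (ψ -> (ψ | ~χ)) = U & 1 = U

U; U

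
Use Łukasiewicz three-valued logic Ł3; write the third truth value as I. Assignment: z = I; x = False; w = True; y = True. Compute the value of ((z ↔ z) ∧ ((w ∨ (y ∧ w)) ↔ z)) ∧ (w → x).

False

z ↔ z = I ↔ I = True  [1 − |½−½|]
y ∧ w = True ∧ True = True
w ∨ (y ∧ w) = True ∨ True = True
(w ∨ (y ∧ w)) ↔ z = True ↔ I = I
(z ↔ z) ∧ ((w ∨ (y ∧ w)) ↔ z) = True ∧ I = I
w → x = True → False = False
((z ↔ z) ∧ ((w ∨ (y ∧ w)) ↔ z)) ∧ (w → x) = I ∧ False = False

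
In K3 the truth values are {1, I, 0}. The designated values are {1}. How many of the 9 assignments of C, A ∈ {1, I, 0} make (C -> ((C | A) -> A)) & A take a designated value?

Designated under: (C=1, A=1); (C=I, A=1); (C=0, A=1).

3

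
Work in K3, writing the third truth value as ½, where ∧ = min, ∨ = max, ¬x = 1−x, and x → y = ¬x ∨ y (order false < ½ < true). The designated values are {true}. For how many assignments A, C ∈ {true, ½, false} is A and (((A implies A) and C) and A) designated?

1

Designated under: (A=true, C=true).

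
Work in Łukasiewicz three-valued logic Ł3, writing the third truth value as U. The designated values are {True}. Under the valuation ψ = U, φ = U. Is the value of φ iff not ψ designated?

not ψ = not U = U
φ iff not ψ = U iff U = True  [1 − |½−½|]
True ∈ {True}.

Yes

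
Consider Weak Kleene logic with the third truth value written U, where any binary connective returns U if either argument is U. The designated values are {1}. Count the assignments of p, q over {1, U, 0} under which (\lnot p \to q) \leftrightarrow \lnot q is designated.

1

Designated under: (p=1, q=0).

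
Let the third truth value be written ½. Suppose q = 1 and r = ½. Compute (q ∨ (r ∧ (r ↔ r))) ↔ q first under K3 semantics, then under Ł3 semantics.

1; 1

In K3: r ↔ r = ½ ↔ ½ = ½
r ∧ (r ↔ r) = ½ ∧ ½ = ½
q ∨ (r ∧ (r ↔ r)) = 1 ∨ ½ = 1
(q ∨ (r ∧ (r ↔ r))) ↔ q = 1 ↔ 1 = 1
In Ł3: r ↔ r = ½ ↔ ½ = 1  [1 − |½−½|]
r ∧ (r ↔ r) = ½ ∧ 1 = ½
q ∨ (r ∧ (r ↔ r)) = 1 ∨ ½ = 1
(q ∨ (r ∧ (r ↔ r))) ↔ q = 1 ↔ 1 = 1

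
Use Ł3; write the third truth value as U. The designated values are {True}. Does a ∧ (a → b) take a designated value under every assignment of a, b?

Countermodel: a=True, b=U gives U, which is not designated.

No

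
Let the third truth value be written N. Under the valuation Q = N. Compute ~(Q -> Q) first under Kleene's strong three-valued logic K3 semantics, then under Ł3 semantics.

N; ⊥

In Kleene's strong three-valued logic K3: Q -> Q = N -> N = N  [~N | N]
~(Q -> Q) = ~N = N
In Ł3: Q -> Q = N -> N = ⊤  [min(1, 1−½+½)]
~(Q -> Q) = ~⊤ = ⊥
They differ because Kleene's strong three-valued logic K3 and Ł3 treat N differently under implication.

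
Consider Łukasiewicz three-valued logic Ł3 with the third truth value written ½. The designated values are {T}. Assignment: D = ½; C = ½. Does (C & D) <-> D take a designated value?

Yes

C & D = ½ & ½ = ½
(C & D) <-> D = ½ <-> ½ = T  [1 − |½−½|]
T ∈ {T}.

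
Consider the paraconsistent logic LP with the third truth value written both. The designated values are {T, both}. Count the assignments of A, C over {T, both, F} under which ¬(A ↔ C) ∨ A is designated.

8

Of the 9 assignments, 8 give a value in {T, both}.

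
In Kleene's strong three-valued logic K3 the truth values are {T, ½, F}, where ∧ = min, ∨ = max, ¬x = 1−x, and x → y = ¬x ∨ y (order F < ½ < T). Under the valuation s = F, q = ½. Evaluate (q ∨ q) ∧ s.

q ∨ q = ½ ∨ ½ = ½
(q ∨ q) ∧ s = ½ ∧ F = F

F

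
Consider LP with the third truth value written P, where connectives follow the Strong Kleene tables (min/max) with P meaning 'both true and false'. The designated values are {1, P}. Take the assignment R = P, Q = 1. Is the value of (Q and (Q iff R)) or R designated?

Q iff R = 1 iff P = P
Q and (Q iff R) = 1 and P = P
(Q and (Q iff R)) or R = P or P = P
P ∈ {1, P}.

Yes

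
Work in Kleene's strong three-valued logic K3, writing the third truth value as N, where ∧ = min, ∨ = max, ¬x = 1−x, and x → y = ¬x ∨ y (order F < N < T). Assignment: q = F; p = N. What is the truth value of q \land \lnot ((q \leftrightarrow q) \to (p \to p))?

q \leftrightarrow q = F \leftrightarrow F = T
p \to p = N \to N = N  [\lnot N \lor N]
(q \leftrightarrow q) \to (p \to p) = T \to N = N
\lnot ((q \leftrightarrow q) \to (p \to p)) = \lnot N = N
q \land \lnot ((q \leftrightarrow q) \to (p \to p)) = F \land N = F

F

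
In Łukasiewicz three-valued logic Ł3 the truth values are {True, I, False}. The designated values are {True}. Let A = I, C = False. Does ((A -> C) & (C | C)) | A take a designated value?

A -> C = I -> False = I  [min(1, 1−½+0)]
C | C = False | False = False
(A -> C) & (C | C) = I & False = False
((A -> C) & (C | C)) | A = False | I = I
I ∉ {True}.

No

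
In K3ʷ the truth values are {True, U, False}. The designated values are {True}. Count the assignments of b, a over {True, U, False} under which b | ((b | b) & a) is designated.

2

Designated under: (b=True, a=True); (b=True, a=False).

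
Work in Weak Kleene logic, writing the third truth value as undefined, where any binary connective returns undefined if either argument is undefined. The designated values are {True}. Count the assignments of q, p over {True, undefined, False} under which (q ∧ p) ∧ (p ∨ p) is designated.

Designated under: (q=True, p=True).

1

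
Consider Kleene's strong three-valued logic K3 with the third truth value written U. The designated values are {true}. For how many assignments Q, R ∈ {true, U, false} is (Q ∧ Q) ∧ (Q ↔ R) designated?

1

Designated under: (Q=true, R=true).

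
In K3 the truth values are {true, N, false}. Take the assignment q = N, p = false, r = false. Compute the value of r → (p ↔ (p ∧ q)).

true

p ∧ q = false ∧ N = false
p ↔ (p ∧ q) = false ↔ false = true
r → (p ↔ (p ∧ q)) = false → true = true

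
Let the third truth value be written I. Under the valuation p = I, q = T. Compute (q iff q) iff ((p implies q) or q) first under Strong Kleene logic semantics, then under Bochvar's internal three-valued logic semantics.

In Strong Kleene logic: q iff q = T iff T = T
p implies q = I implies T = T  [not I or T]
(p implies q) or q = T or T = T
(q iff q) iff ((p implies q) or q) = T iff T = T
In Bochvar's internal three-valued logic: q iff q = T iff T = T
p implies q = I implies T = I  [any arg is the third value ⇒ result is the third value]
(p implies q) or q = I or T = I
(q iff q) iff ((p implies q) or q) = T iff I = I
They differ because Strong Kleene logic and Bochvar's internal three-valued logic treat I differently under the binary connectives.

T; I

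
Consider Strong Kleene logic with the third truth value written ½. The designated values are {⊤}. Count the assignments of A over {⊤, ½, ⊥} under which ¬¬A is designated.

1

A=⊤: ⊤ ✓
A=½: ½ ·
A=⊥: ⊥ ·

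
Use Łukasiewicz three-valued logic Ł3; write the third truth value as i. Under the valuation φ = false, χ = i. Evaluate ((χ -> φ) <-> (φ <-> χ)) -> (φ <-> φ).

true

χ -> φ = i -> false = i  [min(1, 1−½+0)]
φ <-> χ = false <-> i = i
(χ -> φ) <-> (φ <-> χ) = i <-> i = true
φ <-> φ = false <-> false = true
((χ -> φ) <-> (φ <-> χ)) -> (φ <-> φ) = true -> true = true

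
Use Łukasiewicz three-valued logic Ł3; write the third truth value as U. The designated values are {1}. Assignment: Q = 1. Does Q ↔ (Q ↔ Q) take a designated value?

Yes

Q ↔ Q = 1 ↔ 1 = 1
Q ↔ (Q ↔ Q) = 1 ↔ 1 = 1
1 ∈ {1}.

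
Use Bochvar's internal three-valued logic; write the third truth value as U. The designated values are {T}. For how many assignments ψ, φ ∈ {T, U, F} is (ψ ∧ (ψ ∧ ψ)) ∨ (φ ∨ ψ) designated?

3

Designated under: (ψ=T, φ=T); (ψ=T, φ=F); (ψ=F, φ=T).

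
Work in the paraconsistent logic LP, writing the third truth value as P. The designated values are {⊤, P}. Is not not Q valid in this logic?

No

Countermodel: Q=⊥ gives ⊥, which is not designated.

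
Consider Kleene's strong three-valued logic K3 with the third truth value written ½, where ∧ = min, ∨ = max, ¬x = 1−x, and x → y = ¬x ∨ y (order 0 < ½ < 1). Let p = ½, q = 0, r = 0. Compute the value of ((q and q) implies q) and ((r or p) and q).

0

q and q = 0 and 0 = 0
(q and q) implies q = 0 implies 0 = 1
r or p = 0 or ½ = ½
(r or p) and q = ½ and 0 = 0
((q and q) implies q) and ((r or p) and q) = 1 and 0 = 0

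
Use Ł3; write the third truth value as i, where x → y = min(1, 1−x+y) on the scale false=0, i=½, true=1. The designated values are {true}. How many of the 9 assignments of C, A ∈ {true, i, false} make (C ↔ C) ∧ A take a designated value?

3

Designated under: (C=true, A=true); (C=i, A=true); (C=false, A=true).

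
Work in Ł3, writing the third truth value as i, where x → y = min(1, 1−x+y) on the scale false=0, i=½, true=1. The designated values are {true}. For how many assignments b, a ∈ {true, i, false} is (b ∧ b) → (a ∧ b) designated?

6

Of the 9 assignments, 6 give a value in {true}.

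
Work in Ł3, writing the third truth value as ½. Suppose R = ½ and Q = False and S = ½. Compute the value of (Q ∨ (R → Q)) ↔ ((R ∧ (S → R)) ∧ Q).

R → Q = ½ → False = ½  [min(1, 1−½+0)]
Q ∨ (R → Q) = False ∨ ½ = ½
S → R = ½ → ½ = True
R ∧ (S → R) = ½ ∧ True = ½
(R ∧ (S → R)) ∧ Q = ½ ∧ False = False
(Q ∨ (R → Q)) ↔ ((R ∧ (S → R)) ∧ Q) = ½ ↔ False = ½

½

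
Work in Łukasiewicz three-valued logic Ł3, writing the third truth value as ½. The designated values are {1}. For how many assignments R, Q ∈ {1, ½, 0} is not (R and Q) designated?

Of the 9 assignments, 5 give a value in {1}.

5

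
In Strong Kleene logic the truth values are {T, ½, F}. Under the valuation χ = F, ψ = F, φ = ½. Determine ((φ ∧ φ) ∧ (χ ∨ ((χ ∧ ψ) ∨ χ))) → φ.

T

φ ∧ φ = ½ ∧ ½ = ½
χ ∧ ψ = F ∧ F = F
(χ ∧ ψ) ∨ χ = F ∨ F = F
χ ∨ ((χ ∧ ψ) ∨ χ) = F ∨ F = F
(φ ∧ φ) ∧ (χ ∨ ((χ ∧ ψ) ∨ χ)) = ½ ∧ F = F
((φ ∧ φ) ∧ (χ ∨ ((χ ∧ ψ) ∨ χ))) → φ = F → ½ = T  [¬F ∨ ½]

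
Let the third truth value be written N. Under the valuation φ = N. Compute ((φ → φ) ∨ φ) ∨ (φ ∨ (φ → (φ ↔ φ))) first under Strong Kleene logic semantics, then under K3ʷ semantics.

In Strong Kleene logic: φ → φ = N → N = N  [¬N ∨ N]
(φ → φ) ∨ φ = N ∨ N = N
φ ↔ φ = N ↔ N = N
φ → (φ ↔ φ) = N → N = N
φ ∨ (φ → (φ ↔ φ)) = N ∨ N = N
((φ → φ) ∨ φ) ∨ (φ ∨ (φ → (φ ↔ φ))) = N ∨ N = N
In K3ʷ: φ → φ = N → N = N  [any arg is the third value ⇒ result is the third value]
(φ → φ) ∨ φ = N ∨ N = N
φ ↔ φ = N ↔ N = N
φ → (φ ↔ φ) = N → N = N
φ ∨ (φ → (φ ↔ φ)) = N ∨ N = N
((φ → φ) ∨ φ) ∨ (φ ∨ (φ → (φ ↔ φ))) = N ∨ N = N

N; N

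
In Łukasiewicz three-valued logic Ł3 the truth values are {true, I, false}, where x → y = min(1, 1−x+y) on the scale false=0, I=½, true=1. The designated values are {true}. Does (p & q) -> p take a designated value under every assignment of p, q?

Yes

Every assignment of p, q over {true, I, false} gives a value in {true}.
In particular, with p=I, q=I: (p & q) -> p = true.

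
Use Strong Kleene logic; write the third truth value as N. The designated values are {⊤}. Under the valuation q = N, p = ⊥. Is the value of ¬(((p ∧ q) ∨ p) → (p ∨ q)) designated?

No

p ∧ q = ⊥ ∧ N = ⊥
(p ∧ q) ∨ p = ⊥ ∨ ⊥ = ⊥
p ∨ q = ⊥ ∨ N = N
((p ∧ q) ∨ p) → (p ∨ q) = ⊥ → N = ⊤
¬(((p ∧ q) ∨ p) → (p ∨ q)) = ¬⊤ = ⊥
⊥ ∉ {⊤}.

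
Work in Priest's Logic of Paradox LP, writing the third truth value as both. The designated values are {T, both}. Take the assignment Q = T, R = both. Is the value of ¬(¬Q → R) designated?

¬Q = ¬T = F
¬Q → R = F → both = T  [¬F ∨ both]
¬(¬Q → R) = ¬T = F
F ∉ {T, both}.

No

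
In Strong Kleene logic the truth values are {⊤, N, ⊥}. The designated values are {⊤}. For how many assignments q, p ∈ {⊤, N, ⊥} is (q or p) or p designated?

Of the 9 assignments, 5 give a value in {⊤}.

5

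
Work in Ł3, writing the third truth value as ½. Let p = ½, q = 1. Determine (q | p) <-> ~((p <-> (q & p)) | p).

q | p = 1 | ½ = 1
q & p = 1 & ½ = ½
p <-> (q & p) = ½ <-> ½ = 1  [1 − |½−½|]
(p <-> (q & p)) | p = 1 | ½ = 1
~((p <-> (q & p)) | p) = ~1 = 0
(q | p) <-> ~((p <-> (q & p)) | p) = 1 <-> 0 = 0

0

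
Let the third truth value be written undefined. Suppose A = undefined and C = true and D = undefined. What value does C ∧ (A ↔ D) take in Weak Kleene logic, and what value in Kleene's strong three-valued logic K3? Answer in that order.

In Weak Kleene logic: A ↔ D = undefined ↔ undefined = undefined
C ∧ (A ↔ D) = true ∧ undefined = undefined
In Kleene's strong three-valued logic K3: A ↔ D = undefined ↔ undefined = undefined
C ∧ (A ↔ D) = true ∧ undefined = undefined

undefined; undefined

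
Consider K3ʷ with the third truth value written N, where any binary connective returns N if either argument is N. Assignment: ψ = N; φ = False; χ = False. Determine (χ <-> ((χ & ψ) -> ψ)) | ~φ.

N

χ & ψ = False & N = N
(χ & ψ) -> ψ = N -> N = N  [any arg is the third value ⇒ result is the third value]
χ <-> ((χ & ψ) -> ψ) = False <-> N = N
~φ = ~False = True
(χ <-> ((χ & ψ) -> ψ)) | ~φ = N | True = N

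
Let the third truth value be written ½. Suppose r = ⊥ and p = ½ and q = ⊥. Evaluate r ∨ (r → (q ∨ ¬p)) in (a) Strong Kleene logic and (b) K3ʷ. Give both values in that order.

In Strong Kleene logic: ¬p = ¬½ = ½
q ∨ ¬p = ⊥ ∨ ½ = ½
r → (q ∨ ¬p) = ⊥ → ½ = ⊤
r ∨ (r → (q ∨ ¬p)) = ⊥ ∨ ⊤ = ⊤
In K3ʷ: ¬p = ¬½ = ½
q ∨ ¬p = ⊥ ∨ ½ = ½
r → (q ∨ ¬p) = ⊥ → ½ = ½  [any arg is the third value ⇒ result is the third value]
r ∨ (r → (q ∨ ¬p)) = ⊥ ∨ ½ = ½
They differ because Strong Kleene logic and K3ʷ treat ½ differently under the binary connectives.

⊤; ½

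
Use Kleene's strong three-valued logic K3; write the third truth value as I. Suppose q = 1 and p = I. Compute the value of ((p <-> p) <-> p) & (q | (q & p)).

I

p <-> p = I <-> I = I
(p <-> p) <-> p = I <-> I = I
q & p = 1 & I = I
q | (q & p) = 1 | I = 1
((p <-> p) <-> p) & (q | (q & p)) = I & 1 = I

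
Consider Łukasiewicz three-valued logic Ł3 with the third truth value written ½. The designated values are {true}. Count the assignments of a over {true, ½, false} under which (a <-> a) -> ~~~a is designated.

a=true: false ·
a=½: ½ ·
a=false: true ✓

1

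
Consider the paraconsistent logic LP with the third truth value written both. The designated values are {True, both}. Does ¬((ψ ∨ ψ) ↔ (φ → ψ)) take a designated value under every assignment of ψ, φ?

Countermodel: ψ=True, φ=True gives False, which is not designated.

No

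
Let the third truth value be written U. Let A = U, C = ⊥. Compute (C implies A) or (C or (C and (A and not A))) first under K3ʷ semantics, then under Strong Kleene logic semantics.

In K3ʷ: C implies A = ⊥ implies U = U  [any arg is the third value ⇒ result is the third value]
not A = not U = U
A and not A = U and U = U
C and (A and not A) = ⊥ and U = U
C or (C and (A and not A)) = ⊥ or U = U
(C implies A) or (C or (C and (A and not A))) = U or U = U
In Strong Kleene logic: C implies A = ⊥ implies U = ⊤  [not ⊥ or U]
not A = not U = U
A and not A = U and U = U
C and (A and not A) = ⊥ and U = ⊥
C or (C and (A and not A)) = ⊥ or ⊥ = ⊥
(C implies A) or (C or (C and (A and not A))) = ⊤ or ⊥ = ⊤
They differ because K3ʷ and Strong Kleene logic treat U differently under the binary connectives.

U; ⊤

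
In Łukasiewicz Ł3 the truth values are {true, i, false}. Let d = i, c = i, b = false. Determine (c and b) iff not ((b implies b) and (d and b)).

false

c and b = i and false = false
b implies b = false implies false = true
d and b = i and false = false
(b implies b) and (d and b) = true and false = false
not ((b implies b) and (d and b)) = not false = true
(c and b) iff not ((b implies b) and (d and b)) = false iff true = false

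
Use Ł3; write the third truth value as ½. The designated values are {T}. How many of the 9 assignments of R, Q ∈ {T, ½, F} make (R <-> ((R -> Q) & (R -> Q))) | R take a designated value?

Designated under: (R=T, Q=T); (R=T, Q=½); (R=T, Q=F); (R=½, Q=F).

4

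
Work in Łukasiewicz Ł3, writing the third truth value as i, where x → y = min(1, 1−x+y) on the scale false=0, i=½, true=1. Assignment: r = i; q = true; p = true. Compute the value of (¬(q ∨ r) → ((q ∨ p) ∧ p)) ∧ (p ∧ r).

i

q ∨ r = true ∨ i = true
¬(q ∨ r) = ¬true = false
q ∨ p = true ∨ true = true
(q ∨ p) ∧ p = true ∧ true = true
¬(q ∨ r) → ((q ∨ p) ∧ p) = false → true = true
p ∧ r = true ∧ i = i
(¬(q ∨ r) → ((q ∨ p) ∧ p)) ∧ (p ∧ r) = true ∧ i = i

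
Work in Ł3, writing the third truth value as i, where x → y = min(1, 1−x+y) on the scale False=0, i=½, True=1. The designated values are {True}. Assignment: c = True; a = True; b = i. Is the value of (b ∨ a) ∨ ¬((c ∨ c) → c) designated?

Yes

b ∨ a = i ∨ True = True
c ∨ c = True ∨ True = True
(c ∨ c) → c = True → True = True
¬((c ∨ c) → c) = ¬True = False
(b ∨ a) ∨ ¬((c ∨ c) → c) = True ∨ False = True
True ∈ {True}.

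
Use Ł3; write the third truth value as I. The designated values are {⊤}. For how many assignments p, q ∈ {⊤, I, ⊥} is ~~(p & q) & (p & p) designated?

1

Designated under: (p=⊤, q=⊤).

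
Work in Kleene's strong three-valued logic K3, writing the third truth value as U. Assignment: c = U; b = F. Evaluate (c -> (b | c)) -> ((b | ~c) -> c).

b | c = F | U = U
c -> (b | c) = U -> U = U  [~U | U]
~c = ~U = U
b | ~c = F | U = U
(b | ~c) -> c = U -> U = U
(c -> (b | c)) -> ((b | ~c) -> c) = U -> U = U

U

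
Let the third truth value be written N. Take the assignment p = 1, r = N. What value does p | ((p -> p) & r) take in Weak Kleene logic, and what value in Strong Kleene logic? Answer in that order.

In Weak Kleene logic: p -> p = 1 -> 1 = 1
(p -> p) & r = 1 & N = N
p | ((p -> p) & r) = 1 | N = N
In Strong Kleene logic: p -> p = 1 -> 1 = 1
(p -> p) & r = 1 & N = N
p | ((p -> p) & r) = 1 | N = 1
They differ because Weak Kleene logic and Strong Kleene logic treat N differently under the binary connectives.

N; 1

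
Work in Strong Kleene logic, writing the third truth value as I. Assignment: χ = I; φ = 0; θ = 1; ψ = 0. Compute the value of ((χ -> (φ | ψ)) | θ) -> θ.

1

φ | ψ = 0 | 0 = 0
χ -> (φ | ψ) = I -> 0 = I  [~I | 0]
(χ -> (φ | ψ)) | θ = I | 1 = 1
((χ -> (φ | ψ)) | θ) -> θ = 1 -> 1 = 1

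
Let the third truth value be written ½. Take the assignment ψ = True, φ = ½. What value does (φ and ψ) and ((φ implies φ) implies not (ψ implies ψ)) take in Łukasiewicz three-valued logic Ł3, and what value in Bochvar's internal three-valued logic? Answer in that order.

False; ½

In Łukasiewicz three-valued logic Ł3: φ and ψ = ½ and True = ½
φ implies φ = ½ implies ½ = True  [min(1, 1−½+½)]
ψ implies ψ = True implies True = True
not (ψ implies ψ) = not True = False
(φ implies φ) implies not (ψ implies ψ) = True implies False = False
(φ and ψ) and ((φ implies φ) implies not (ψ implies ψ)) = ½ and False = False
In Bochvar's internal three-valued logic: φ and ψ = ½ and True = ½
φ implies φ = ½ implies ½ = ½  [any arg is the third value ⇒ result is the third value]
ψ implies ψ = True implies True = True
not (ψ implies ψ) = not True = False
(φ implies φ) implies not (ψ implies ψ) = ½ implies False = ½
(φ and ψ) and ((φ implies φ) implies not (ψ implies ψ)) = ½ and ½ = ½
They differ because Łukasiewicz three-valued logic Ł3 and Bochvar's internal three-valued logic treat ½ differently under the binary connectives.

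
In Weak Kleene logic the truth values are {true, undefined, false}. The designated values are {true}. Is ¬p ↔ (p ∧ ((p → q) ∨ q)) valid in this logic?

No

Countermodel: p=true, q=true gives false, which is not designated.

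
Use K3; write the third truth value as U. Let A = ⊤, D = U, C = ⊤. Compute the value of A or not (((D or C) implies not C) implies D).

⊤

D or C = U or ⊤ = ⊤
not C = not ⊤ = ⊥
(D or C) implies not C = ⊤ implies ⊥ = ⊥
((D or C) implies not C) implies D = ⊥ implies U = ⊤
not (((D or C) implies not C) implies D) = not ⊤ = ⊥
A or not (((D or C) implies not C) implies D) = ⊤ or ⊥ = ⊤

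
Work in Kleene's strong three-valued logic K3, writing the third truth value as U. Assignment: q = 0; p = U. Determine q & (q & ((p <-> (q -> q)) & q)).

q -> q = 0 -> 0 = 1
p <-> (q -> q) = U <-> 1 = U
(p <-> (q -> q)) & q = U & 0 = 0
q & ((p <-> (q -> q)) & q) = 0 & 0 = 0
q & (q & ((p <-> (q -> q)) & q)) = 0 & 0 = 0

0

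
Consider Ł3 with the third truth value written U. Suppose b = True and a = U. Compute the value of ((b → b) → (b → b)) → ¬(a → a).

False

b → b = True → True = True
b → b = True → True = True
(b → b) → (b → b) = True → True = True
a → a = U → U = True  [min(1, 1−½+½)]
¬(a → a) = ¬True = False
((b → b) → (b → b)) → ¬(a → a) = True → False = False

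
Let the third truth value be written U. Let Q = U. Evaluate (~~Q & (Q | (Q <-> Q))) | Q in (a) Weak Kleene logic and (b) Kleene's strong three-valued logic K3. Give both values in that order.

In Weak Kleene logic: ~Q = ~U = U
~~Q = ~U = U
Q <-> Q = U <-> U = U
Q | (Q <-> Q) = U | U = U
~~Q & (Q | (Q <-> Q)) = U & U = U
(~~Q & (Q | (Q <-> Q))) | Q = U | U = U
In Kleene's strong three-valued logic K3: ~Q = ~U = U
~~Q = ~U = U
Q <-> Q = U <-> U = U
Q | (Q <-> Q) = U | U = U
~~Q & (Q | (Q <-> Q)) = U & U = U
(~~Q & (Q | (Q <-> Q))) | Q = U | U = U

U; U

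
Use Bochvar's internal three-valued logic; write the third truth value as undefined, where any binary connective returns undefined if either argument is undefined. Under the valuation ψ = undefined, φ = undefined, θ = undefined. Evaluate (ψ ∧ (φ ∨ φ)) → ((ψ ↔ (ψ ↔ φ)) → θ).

undefined

φ ∨ φ = undefined ∨ undefined = undefined
ψ ∧ (φ ∨ φ) = undefined ∧ undefined = undefined
ψ ↔ φ = undefined ↔ undefined = undefined
ψ ↔ (ψ ↔ φ) = undefined ↔ undefined = undefined
(ψ ↔ (ψ ↔ φ)) → θ = undefined → undefined = undefined
(ψ ∧ (φ ∨ φ)) → ((ψ ↔ (ψ ↔ φ)) → θ) = undefined → undefined = undefined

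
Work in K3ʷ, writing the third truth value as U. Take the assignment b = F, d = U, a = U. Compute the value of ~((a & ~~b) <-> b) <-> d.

~b = ~F = T
~~b = ~T = F
a & ~~b = U & F = U
(a & ~~b) <-> b = U <-> F = U
~((a & ~~b) <-> b) = ~U = U
~((a & ~~b) <-> b) <-> d = U <-> U = U

U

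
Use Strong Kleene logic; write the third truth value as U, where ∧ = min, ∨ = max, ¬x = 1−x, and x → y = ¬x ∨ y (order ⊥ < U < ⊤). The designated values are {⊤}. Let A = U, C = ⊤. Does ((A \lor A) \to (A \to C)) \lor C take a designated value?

A \lor A = U \lor U = U
A \to C = U \to ⊤ = ⊤  [\lnot U \lor ⊤]
(A \lor A) \to (A \to C) = U \to ⊤ = ⊤
((A \lor A) \to (A \to C)) \lor C = ⊤ \lor ⊤ = ⊤
⊤ ∈ {⊤}.

Yes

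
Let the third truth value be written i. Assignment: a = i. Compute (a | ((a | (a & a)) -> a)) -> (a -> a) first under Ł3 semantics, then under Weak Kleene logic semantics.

In Ł3: a & a = i & i = i
a | (a & a) = i | i = i
(a | (a & a)) -> a = i -> i = T
a | ((a | (a & a)) -> a) = i | T = T
a -> a = i -> i = T
(a | ((a | (a & a)) -> a)) -> (a -> a) = T -> T = T
In Weak Kleene logic: a & a = i & i = i
a | (a & a) = i | i = i
(a | (a & a)) -> a = i -> i = i  [any arg is the third value ⇒ result is the third value]
a | ((a | (a & a)) -> a) = i | i = i
a -> a = i -> i = i
(a | ((a | (a & a)) -> a)) -> (a -> a) = i -> i = i
They differ because Ł3 and Weak Kleene logic treat i differently under the binary connectives.

T; i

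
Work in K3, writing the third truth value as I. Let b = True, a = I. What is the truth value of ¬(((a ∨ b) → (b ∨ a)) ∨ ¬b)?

False

a ∨ b = I ∨ True = True
b ∨ a = True ∨ I = True
(a ∨ b) → (b ∨ a) = True → True = True
¬b = ¬True = False
((a ∨ b) → (b ∨ a)) ∨ ¬b = True ∨ False = True
¬(((a ∨ b) → (b ∨ a)) ∨ ¬b) = ¬True = False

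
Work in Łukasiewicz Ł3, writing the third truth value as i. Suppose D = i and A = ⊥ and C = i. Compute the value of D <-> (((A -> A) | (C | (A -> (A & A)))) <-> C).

A -> A = ⊥ -> ⊥ = ⊤
A & A = ⊥ & ⊥ = ⊥
A -> (A & A) = ⊥ -> ⊥ = ⊤
C | (A -> (A & A)) = i | ⊤ = ⊤
(A -> A) | (C | (A -> (A & A))) = ⊤ | ⊤ = ⊤
((A -> A) | (C | (A -> (A & A)))) <-> C = ⊤ <-> i = i  [1 − |1−½|]
D <-> (((A -> A) | (C | (A -> (A & A)))) <-> C) = i <-> i = ⊤

⊤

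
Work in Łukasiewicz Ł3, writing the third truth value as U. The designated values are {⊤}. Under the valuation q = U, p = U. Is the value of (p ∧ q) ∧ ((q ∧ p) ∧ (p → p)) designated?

p ∧ q = U ∧ U = U
q ∧ p = U ∧ U = U
p → p = U → U = ⊤  [min(1, 1−½+½)]
(q ∧ p) ∧ (p → p) = U ∧ ⊤ = U
(p ∧ q) ∧ ((q ∧ p) ∧ (p → p)) = U ∧ U = U
U ∉ {⊤}.

No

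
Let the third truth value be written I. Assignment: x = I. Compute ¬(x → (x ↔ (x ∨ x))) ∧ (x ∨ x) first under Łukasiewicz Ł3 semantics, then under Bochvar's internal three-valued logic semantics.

false; I

In Łukasiewicz Ł3: x ∨ x = I ∨ I = I
x ↔ (x ∨ x) = I ↔ I = true
x → (x ↔ (x ∨ x)) = I → true = true
¬(x → (x ↔ (x ∨ x))) = ¬true = false
x ∨ x = I ∨ I = I
¬(x → (x ↔ (x ∨ x))) ∧ (x ∨ x) = false ∧ I = false
In Bochvar's internal three-valued logic: x ∨ x = I ∨ I = I
x ↔ (x ∨ x) = I ↔ I = I
x → (x ↔ (x ∨ x)) = I → I = I  [any arg is the third value ⇒ result is the third value]
¬(x → (x ↔ (x ∨ x))) = ¬I = I
x ∨ x = I ∨ I = I
¬(x → (x ↔ (x ∨ x))) ∧ (x ∨ x) = I ∧ I = I
They differ because Łukasiewicz Ł3 and Bochvar's internal three-valued logic treat I differently under the binary connectives.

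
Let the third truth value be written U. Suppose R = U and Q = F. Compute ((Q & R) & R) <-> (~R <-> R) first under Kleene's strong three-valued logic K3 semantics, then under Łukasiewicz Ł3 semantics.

U; F

In Kleene's strong three-valued logic K3: Q & R = F & U = F
(Q & R) & R = F & U = F
~R = ~U = U
~R <-> R = U <-> U = U
((Q & R) & R) <-> (~R <-> R) = F <-> U = U
In Łukasiewicz Ł3: Q & R = F & U = F
(Q & R) & R = F & U = F
~R = ~U = U
~R <-> R = U <-> U = T
((Q & R) & R) <-> (~R <-> R) = F <-> T = F
They differ because Kleene's strong three-valued logic K3 and Łukasiewicz Ł3 treat U differently under implication.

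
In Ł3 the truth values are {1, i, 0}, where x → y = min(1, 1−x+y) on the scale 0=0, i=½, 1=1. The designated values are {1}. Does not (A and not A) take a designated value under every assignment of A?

No

Countermodel: A=i gives i, which is not designated.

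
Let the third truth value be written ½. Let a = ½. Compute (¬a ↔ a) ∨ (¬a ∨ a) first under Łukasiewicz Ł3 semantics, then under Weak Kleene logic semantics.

true; ½

In Łukasiewicz Ł3: ¬a = ¬½ = ½
¬a ↔ a = ½ ↔ ½ = true  [1 − |½−½|]
¬a = ¬½ = ½
¬a ∨ a = ½ ∨ ½ = ½
(¬a ↔ a) ∨ (¬a ∨ a) = true ∨ ½ = true
In Weak Kleene logic: ¬a = ¬½ = ½
¬a ↔ a = ½ ↔ ½ = ½
¬a = ¬½ = ½
¬a ∨ a = ½ ∨ ½ = ½
(¬a ↔ a) ∨ (¬a ∨ a) = ½ ∨ ½ = ½
They differ because Łukasiewicz Ł3 and Weak Kleene logic treat ½ differently under the binary connectives.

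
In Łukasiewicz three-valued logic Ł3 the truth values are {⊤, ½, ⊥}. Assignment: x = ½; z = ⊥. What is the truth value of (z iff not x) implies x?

⊤

not x = not ½ = ½
z iff not x = ⊥ iff ½ = ½
(z iff not x) implies x = ½ implies ½ = ⊤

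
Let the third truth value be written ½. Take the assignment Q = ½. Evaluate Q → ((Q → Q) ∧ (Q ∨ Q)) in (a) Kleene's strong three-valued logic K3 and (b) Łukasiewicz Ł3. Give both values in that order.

½; T

In Kleene's strong three-valued logic K3: Q → Q = ½ → ½ = ½
Q ∨ Q = ½ ∨ ½ = ½
(Q → Q) ∧ (Q ∨ Q) = ½ ∧ ½ = ½
Q → ((Q → Q) ∧ (Q ∨ Q)) = ½ → ½ = ½
In Łukasiewicz Ł3: Q → Q = ½ → ½ = T  [min(1, 1−½+½)]
Q ∨ Q = ½ ∨ ½ = ½
(Q → Q) ∧ (Q ∨ Q) = T ∧ ½ = ½
Q → ((Q → Q) ∧ (Q ∨ Q)) = ½ → ½ = T
They differ because Kleene's strong three-valued logic K3 and Łukasiewicz Ł3 treat ½ differently under implication.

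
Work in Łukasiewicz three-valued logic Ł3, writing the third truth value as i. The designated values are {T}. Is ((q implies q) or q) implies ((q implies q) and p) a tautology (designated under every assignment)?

No

Countermodel: q=T, p=i gives i, which is not designated.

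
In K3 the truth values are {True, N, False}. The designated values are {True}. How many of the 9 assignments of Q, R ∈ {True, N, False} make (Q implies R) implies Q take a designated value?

Designated under: (Q=True, R=True); (Q=True, R=N); (Q=True, R=False).

3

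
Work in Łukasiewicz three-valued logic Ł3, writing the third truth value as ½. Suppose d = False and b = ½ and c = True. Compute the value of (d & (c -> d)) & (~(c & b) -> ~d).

False

c -> d = True -> False = False
d & (c -> d) = False & False = False
c & b = True & ½ = ½
~(c & b) = ~½ = ½
~d = ~False = True
~(c & b) -> ~d = ½ -> True = True  [min(1, 1−½+1)]
(d & (c -> d)) & (~(c & b) -> ~d) = False & True = False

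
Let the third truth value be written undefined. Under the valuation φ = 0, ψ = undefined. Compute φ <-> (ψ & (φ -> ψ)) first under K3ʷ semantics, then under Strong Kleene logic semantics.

undefined; undefined

In K3ʷ: φ -> ψ = 0 -> undefined = undefined
ψ & (φ -> ψ) = undefined & undefined = undefined
φ <-> (ψ & (φ -> ψ)) = 0 <-> undefined = undefined
In Strong Kleene logic: φ -> ψ = 0 -> undefined = 1  [~0 | undefined]
ψ & (φ -> ψ) = undefined & 1 = undefined
φ <-> (ψ & (φ -> ψ)) = 0 <-> undefined = undefined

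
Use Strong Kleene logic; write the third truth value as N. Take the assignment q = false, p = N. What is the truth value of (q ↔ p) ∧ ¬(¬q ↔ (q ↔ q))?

q ↔ p = false ↔ N = N
¬q = ¬false = true
q ↔ q = false ↔ false = true
¬q ↔ (q ↔ q) = true ↔ true = true
¬(¬q ↔ (q ↔ q)) = ¬true = false
(q ↔ p) ∧ ¬(¬q ↔ (q ↔ q)) = N ∧ false = false

false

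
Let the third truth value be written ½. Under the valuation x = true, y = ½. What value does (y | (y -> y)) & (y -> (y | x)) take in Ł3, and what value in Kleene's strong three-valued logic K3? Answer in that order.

true; ½

In Ł3: y -> y = ½ -> ½ = true  [min(1, 1−½+½)]
y | (y -> y) = ½ | true = true
y | x = ½ | true = true
y -> (y | x) = ½ -> true = true
(y | (y -> y)) & (y -> (y | x)) = true & true = true
In Kleene's strong three-valued logic K3: y -> y = ½ -> ½ = ½  [~½ | ½]
y | (y -> y) = ½ | ½ = ½
y | x = ½ | true = true
y -> (y | x) = ½ -> true = true
(y | (y -> y)) & (y -> (y | x)) = ½ & true = ½
They differ because Ł3 and Kleene's strong three-valued logic K3 treat ½ differently under implication.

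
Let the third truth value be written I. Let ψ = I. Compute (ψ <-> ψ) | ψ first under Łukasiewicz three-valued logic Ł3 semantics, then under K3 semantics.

In Łukasiewicz three-valued logic Ł3: ψ <-> ψ = I <-> I = 1  [1 − |½−½|]
(ψ <-> ψ) | ψ = 1 | I = 1
In K3: ψ <-> ψ = I <-> I = I
(ψ <-> ψ) | ψ = I | I = I
They differ because Łukasiewicz three-valued logic Ł3 and K3 treat I differently under implication.

1; I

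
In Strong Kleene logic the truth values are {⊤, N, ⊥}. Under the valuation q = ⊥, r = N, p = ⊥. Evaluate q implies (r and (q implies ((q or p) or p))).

⊤

q or p = ⊥ or ⊥ = ⊥
(q or p) or p = ⊥ or ⊥ = ⊥
q implies ((q or p) or p) = ⊥ implies ⊥ = ⊤
r and (q implies ((q or p) or p)) = N and ⊤ = N
q implies (r and (q implies ((q or p) or p))) = ⊥ implies N = ⊤  [not ⊥ or N]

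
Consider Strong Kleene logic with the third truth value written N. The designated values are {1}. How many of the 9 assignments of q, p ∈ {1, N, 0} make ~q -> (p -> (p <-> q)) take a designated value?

Of the 9 assignments, 5 give a value in {1}.

5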